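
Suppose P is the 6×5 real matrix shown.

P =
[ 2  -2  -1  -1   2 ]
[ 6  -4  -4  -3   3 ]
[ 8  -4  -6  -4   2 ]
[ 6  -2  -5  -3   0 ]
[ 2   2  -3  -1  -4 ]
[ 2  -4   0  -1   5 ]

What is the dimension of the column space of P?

2

Row reduce to echelon form.
R2 ← R2 − (3)·R1: [0, 2, -1, 0, -3]
R3 ← R3 − (4)·R1: [0, 4, -2, 0, -6]
R4 ← R4 − (3)·R1: [0, 4, -2, 0, -6]
R5 ← R5 − R1: [0, 4, -2, 0, -6]
R6 ← R6 − R1: [0, -2, 1, 0, 3]
R3 ← R3 − (2)·R2: [0, 0, 0, 0, 0]
R4 ← R4 − (2)·R2: [0, 0, 0, 0, 0]
R5 ← R5 − (2)·R2: [0, 0, 0, 0, 0]
R6 ← R6 + R2: [0, 0, 0, 0, 0]
Echelon form has 2 nonzero rows, so rank(P) = 2.
The column space has dimension equal to the rank: 2.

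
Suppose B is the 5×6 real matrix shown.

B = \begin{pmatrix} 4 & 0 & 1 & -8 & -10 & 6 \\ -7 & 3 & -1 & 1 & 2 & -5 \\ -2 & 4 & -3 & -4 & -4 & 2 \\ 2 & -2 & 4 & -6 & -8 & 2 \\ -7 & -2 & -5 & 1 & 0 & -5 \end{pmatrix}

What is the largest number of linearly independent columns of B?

4

Row reduce to echelon form.
R2 ← R2 + (7/4)·R1: [0, 3, 3/4, -13, -31/2, 11/2]
R3 ← R3 + (1/2)·R1: [0, 4, -5/2, -8, -9, 5]
R4 ← R4 − (1/2)·R1: [0, -2, 7/2, -2, -3, -1]
R5 ← R5 + (7/4)·R1: [0, -2, -13/4, -13, -35/2, 11/2]
R3 ← R3 − (4/3)·R2: [0, 0, -7/2, 28/3, 35/3, -7/3]
R4 ← R4 + (2/3)·R2: [0, 0, 4, -32/3, -40/3, 8/3]
R5 ← R5 + (2/3)·R2: [0, 0, -11/4, -65/3, -167/6, 55/6]
R4 ← R4 + (8/7)·R3: [0, 0, 0, 0, 0, 0]
R5 ← R5 − (11/14)·R3: [0, 0, 0, -29, -37, 11]
Swap R4 ↔ R5
Echelon form has 4 nonzero rows, so rank(B) = 4.
The rank gives the maximum number of linearly independent columns: 4.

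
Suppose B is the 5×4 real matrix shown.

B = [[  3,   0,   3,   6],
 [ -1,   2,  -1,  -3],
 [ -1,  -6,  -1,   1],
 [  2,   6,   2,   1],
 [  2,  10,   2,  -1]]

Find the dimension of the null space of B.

2

Row reduce to echelon form.
R2 ← R2 + (1/3)·R1: [0, 2, 0, -1]
R3 ← R3 + (1/3)·R1: [0, -6, 0, 3]
R4 ← R4 − (2/3)·R1: [0, 6, 0, -3]
R5 ← R5 − (2/3)·R1: [0, 10, 0, -5]
R3 ← R3 + (3)·R2: [0, 0, 0, 0]
R4 ← R4 − (3)·R2: [0, 0, 0, 0]
R5 ← R5 − (5)·R2: [0, 0, 0, 0]
2 nonzero rows, so rank(B) = 2.
B has 4 columns; by rank–nullity, nullity = 4 − 2 = 2.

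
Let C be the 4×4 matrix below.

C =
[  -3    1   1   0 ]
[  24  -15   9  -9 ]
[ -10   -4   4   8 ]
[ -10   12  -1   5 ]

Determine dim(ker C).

Row reduce to echelon form.
R2 ← R2 + (8)·R1: [0, -7, 17, -9]
R3 ← R3 − (10/3)·R1: [0, -22/3, 2/3, 8]
R4 ← R4 − (10/3)·R1: [0, 26/3, -13/3, 5]
R3 ← R3 − (22/21)·R2: [0, 0, -120/7, 122/7]
R4 ← R4 + (26/21)·R2: [0, 0, 117/7, -43/7]
R4 ← R4 + (39/40)·R3: [0, 0, 0, 217/20]
4 nonzero rows, so rank(C) = 4.
C has 4 columns; by rank–nullity, nullity = 4 − 4 = 0.

0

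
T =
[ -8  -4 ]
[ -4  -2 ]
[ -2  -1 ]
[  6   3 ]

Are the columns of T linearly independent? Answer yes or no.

Row reduce T to echelon form.
R2 ← R2 − (1/2)·R1: [0, 0]
R3 ← R3 − (1/4)·R1: [0, 0]
R4 ← R4 + (3/4)·R1: [0, 0]
1 pivot among 2 columns.
Only 1 < 2 pivot columns, so the columns are linearly dependent.

no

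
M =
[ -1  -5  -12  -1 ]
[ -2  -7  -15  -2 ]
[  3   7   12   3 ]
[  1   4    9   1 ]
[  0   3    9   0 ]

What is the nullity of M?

Row reduce to echelon form.
R2 ← R2 − (2)·R1: [0, 3, 9, 0]
R3 ← R3 + (3)·R1: [0, -8, -24, 0]
R4 ← R4 + R1: [0, -1, -3, 0]
R3 ← R3 + (8/3)·R2: [0, 0, 0, 0]
R4 ← R4 + (1/3)·R2: [0, 0, 0, 0]
R5 ← R5 − R2: [0, 0, 0, 0]
2 nonzero rows, so rank(M) = 2.
M has 4 columns; by rank–nullity, nullity = 4 − 2 = 2.

2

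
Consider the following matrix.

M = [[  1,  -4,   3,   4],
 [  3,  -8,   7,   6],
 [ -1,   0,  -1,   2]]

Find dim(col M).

2

Row reduce to echelon form.
R2 ← R2 − (3)·R1: [0, 4, -2, -6]
R3 ← R3 + R1: [0, -4, 2, 6]
R3 ← R3 + R2: [0, 0, 0, 0]
Echelon form has 2 nonzero rows, so rank(M) = 2.
The column space has dimension equal to the rank: 2.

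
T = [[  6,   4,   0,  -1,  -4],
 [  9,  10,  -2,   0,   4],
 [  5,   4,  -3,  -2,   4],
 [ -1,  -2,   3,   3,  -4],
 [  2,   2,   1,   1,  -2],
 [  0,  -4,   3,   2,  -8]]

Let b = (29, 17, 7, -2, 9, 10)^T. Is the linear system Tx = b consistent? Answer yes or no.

Row reduce the augmented matrix [T | b].
R2 ← R2 − (3/2)·R1: [0, 4, -2, 3/2, 10, -53/2]
R3 ← R3 − (5/6)·R1: [0, 2/3, -3, -7/6, 22/3, -103/6]
R4 ← R4 + (1/6)·R1: [0, -4/3, 3, 17/6, -14/3, 17/6]
R5 ← R5 − (1/3)·R1: [0, 2/3, 1, 4/3, -2/3, -2/3]
R3 ← R3 − (1/6)·R2: [0, 0, -8/3, -17/12, 17/3, -51/4]
R4 ← R4 + (1/3)·R2: [0, 0, 7/3, 10/3, -4/3, -6]
R5 ← R5 − (1/6)·R2: [0, 0, 4/3, 13/12, -7/3, 15/4]
R6 ← R6 + R2: [0, 0, 1, 7/2, 2, -33/2]
R4 ← R4 + (7/8)·R3: [0, 0, 0, 67/32, 29/8, -549/32]
R5 ← R5 + (1/2)·R3: [0, 0, 0, 3/8, 1/2, -21/8]
R6 ← R6 + (3/8)·R3: [0, 0, 0, 95/32, 33/8, -681/32]
R5 ← R5 − (12/67)·R4: [0, 0, 0, 0, -10/67, 30/67]
R6 ← R6 − (95/67)·R4: [0, 0, 0, 0, -68/67, 204/67]
R6 ← R6 − (34/5)·R5: [0, 0, 0, 0, 0, 0]
The echelon form has 5 nonzero rows, and every pivot lies in the first 5 columns, so rank(T) = rank([T|b]) = 5.
The system is consistent.

yes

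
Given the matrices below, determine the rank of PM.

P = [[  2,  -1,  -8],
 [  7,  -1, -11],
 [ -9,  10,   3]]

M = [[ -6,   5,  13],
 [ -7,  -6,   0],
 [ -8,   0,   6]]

First compute PM:
[[ 59,  16, -22],
 [ 53,  41,  25],
 [-40, -105, -99]]
Now row reduce the product.
R2 ← R2 − (53/59)·R1: [0, 1571/59, 2641/59]
R3 ← R3 + (40/59)·R1: [0, -5555/59, -6721/59]
R3 ← R3 + (5555/1571)·R2: [0, 0, 69696/1571]
3 nonzero rows, so rank(PM) = 3.

3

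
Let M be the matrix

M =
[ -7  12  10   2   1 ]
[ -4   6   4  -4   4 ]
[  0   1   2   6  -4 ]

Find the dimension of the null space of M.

3

Row reduce to echelon form.
R2 ← R2 − (4/7)·R1: [0, -6/7, -12/7, -36/7, 24/7]
R3 ← R3 + (7/6)·R2: [0, 0, 0, 0, 0]
2 nonzero rows, so rank(M) = 2.
M has 5 columns; by rank–nullity, nullity = 5 − 2 = 3.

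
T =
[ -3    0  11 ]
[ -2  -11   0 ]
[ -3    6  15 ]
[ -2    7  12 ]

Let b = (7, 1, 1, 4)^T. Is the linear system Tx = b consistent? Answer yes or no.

Row reduce the augmented matrix [T | b].
R2 ← R2 − (2/3)·R1: [0, -11, -22/3, -11/3]
R3 ← R3 − R1: [0, 6, 4, -6]
R4 ← R4 − (2/3)·R1: [0, 7, 14/3, -2/3]
R3 ← R3 + (6/11)·R2: [0, 0, 0, -8]
R4 ← R4 + (7/11)·R2: [0, 0, 0, -3]
R4 ← R4 − (3/8)·R3: [0, 0, 0, 0]
The echelon form has 3 nonzero rows; the last pivot sits in the augmented column, so rank(T) = 2 but rank([T|b]) = 3.
Since the ranks differ, the system is inconsistent.

no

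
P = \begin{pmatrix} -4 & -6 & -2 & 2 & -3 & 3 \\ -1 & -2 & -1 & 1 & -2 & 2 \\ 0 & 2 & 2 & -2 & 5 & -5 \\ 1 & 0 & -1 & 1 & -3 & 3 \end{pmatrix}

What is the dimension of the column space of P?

2

Row reduce to echelon form.
R2 ← R2 − (1/4)·R1: [0, -1/2, -1/2, 1/2, -5/4, 5/4]
R4 ← R4 + (1/4)·R1: [0, -3/2, -3/2, 3/2, -15/4, 15/4]
R3 ← R3 + (4)·R2: [0, 0, 0, 0, 0, 0]
R4 ← R4 − (3)·R2: [0, 0, 0, 0, 0, 0]
Echelon form has 2 nonzero rows, so rank(P) = 2.
The column space has dimension equal to the rank: 2.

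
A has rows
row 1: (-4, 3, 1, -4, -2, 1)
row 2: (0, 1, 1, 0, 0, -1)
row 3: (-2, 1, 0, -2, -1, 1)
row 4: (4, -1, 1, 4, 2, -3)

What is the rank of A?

2

Row reduce to echelon form.
R3 ← R3 − (1/2)·R1: [0, -1/2, -1/2, 0, 0, 1/2]
R4 ← R4 + R1: [0, 2, 2, 0, 0, -2]
R3 ← R3 + (1/2)·R2: [0, 0, 0, 0, 0, 0]
R4 ← R4 − (2)·R2: [0, 0, 0, 0, 0, 0]
Echelon form has 2 nonzero rows, so rank(A) = 2.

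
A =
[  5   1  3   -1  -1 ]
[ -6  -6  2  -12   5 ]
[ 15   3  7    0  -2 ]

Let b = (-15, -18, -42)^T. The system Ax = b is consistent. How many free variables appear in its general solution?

2

Row reduce the augmented matrix [A | b].
R2 ← R2 + (6/5)·R1: [0, -24/5, 28/5, -66/5, 19/5, -36]
R3 ← R3 − (3)·R1: [0, 0, -2, 3, 1, 3]
The echelon form has 3 nonzero rows, and every pivot lies in the first 5 columns, so rank(A) = rank([A|b]) = 3.
The system is consistent.
Free variables = (unknowns) − (rank) = 5 − 3 = 2.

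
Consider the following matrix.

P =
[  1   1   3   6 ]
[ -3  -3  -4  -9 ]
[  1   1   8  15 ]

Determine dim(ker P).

2

Row reduce to echelon form.
R2 ← R2 + (3)·R1: [0, 0, 5, 9]
R3 ← R3 − R1: [0, 0, 5, 9]
R3 ← R3 − R2: [0, 0, 0, 0]
2 nonzero rows, so rank(P) = 2.
P has 4 columns; by rank–nullity, nullity = 4 − 2 = 2.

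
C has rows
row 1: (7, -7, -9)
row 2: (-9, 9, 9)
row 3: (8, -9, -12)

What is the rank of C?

3

Row reduce to echelon form.
R2 ← R2 + (9/7)·R1: [0, 0, -18/7]
R3 ← R3 − (8/7)·R1: [0, -1, -12/7]
Swap R2 ↔ R3
Echelon form has 3 nonzero rows, so rank(C) = 3.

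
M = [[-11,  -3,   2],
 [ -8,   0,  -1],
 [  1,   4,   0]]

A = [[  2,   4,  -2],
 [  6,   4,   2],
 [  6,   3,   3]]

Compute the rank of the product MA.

First compute MA:
[[-28, -50,  22],
 [-22, -35,  13],
 [ 26,  20,   6]]
Now row reduce the product.
R2 ← R2 − (11/14)·R1: [0, 30/7, -30/7]
R3 ← R3 + (13/14)·R1: [0, -185/7, 185/7]
R3 ← R3 + (37/6)·R2: [0, 0, 0]
2 nonzero rows, so rank(MA) = 2.

2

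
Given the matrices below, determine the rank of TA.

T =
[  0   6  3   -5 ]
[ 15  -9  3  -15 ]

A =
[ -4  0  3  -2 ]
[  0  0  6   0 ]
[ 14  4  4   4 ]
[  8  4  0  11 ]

2

First compute TA:
[[  2,  -8,  48, -43],
 [-138, -48,   3, -183]]
Now row reduce the product.
R2 ← R2 + (69)·R1: [0, -600, 3315, -3150]
2 nonzero rows, so rank(TA) = 2.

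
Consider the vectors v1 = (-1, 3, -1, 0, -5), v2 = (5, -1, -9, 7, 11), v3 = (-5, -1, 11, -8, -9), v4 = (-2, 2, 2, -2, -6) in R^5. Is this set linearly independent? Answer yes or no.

Form the matrix with these vectors as rows and row reduce.
R2 ← R2 + (5)·R1: [0, 14, -14, 7, -14]
R3 ← R3 − (5)·R1: [0, -16, 16, -8, 16]
R4 ← R4 − (2)·R1: [0, -4, 4, -2, 4]
R3 ← R3 + (8/7)·R2: [0, 0, 0, 0, 0]
R4 ← R4 + (2/7)·R2: [0, 0, 0, 0, 0]
2 nonzero rows, so the 4 vectors span a space of dimension 2.
Since 2 < 4, the vectors are linearly dependent.

no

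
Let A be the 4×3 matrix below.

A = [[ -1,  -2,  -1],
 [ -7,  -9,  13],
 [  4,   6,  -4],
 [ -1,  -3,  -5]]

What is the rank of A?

2

Row reduce to echelon form.
R2 ← R2 − (7)·R1: [0, 5, 20]
R3 ← R3 + (4)·R1: [0, -2, -8]
R4 ← R4 − R1: [0, -1, -4]
R3 ← R3 + (2/5)·R2: [0, 0, 0]
R4 ← R4 + (1/5)·R2: [0, 0, 0]
Echelon form has 2 nonzero rows, so rank(A) = 2.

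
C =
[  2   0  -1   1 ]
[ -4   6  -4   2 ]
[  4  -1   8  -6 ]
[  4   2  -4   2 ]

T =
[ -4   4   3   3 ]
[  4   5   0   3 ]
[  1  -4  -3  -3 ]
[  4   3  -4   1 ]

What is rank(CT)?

3

First compute CT:
[[ -5,  15,   5,  10],
 [ 44,  36,  -8,  20],
 [-36, -39,  12, -21],
 [ -4,  48,  16,  32]]
Now row reduce the product.
R2 ← R2 + (44/5)·R1: [0, 168, 36, 108]
R3 ← R3 − (36/5)·R1: [0, -147, -24, -93]
R4 ← R4 − (4/5)·R1: [0, 36, 12, 24]
R3 ← R3 + (7/8)·R2: [0, 0, 15/2, 3/2]
R4 ← R4 − (3/14)·R2: [0, 0, 30/7, 6/7]
R4 ← R4 − (4/7)·R3: [0, 0, 0, 0]
3 nonzero rows, so rank(CT) = 3.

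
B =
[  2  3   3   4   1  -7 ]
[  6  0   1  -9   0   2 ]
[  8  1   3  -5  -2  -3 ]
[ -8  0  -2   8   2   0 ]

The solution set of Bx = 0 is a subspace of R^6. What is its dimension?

3

Row reduce to echelon form.
R2 ← R2 − (3)·R1: [0, -9, -8, -21, -3, 23]
R3 ← R3 − (4)·R1: [0, -11, -9, -21, -6, 25]
R4 ← R4 + (4)·R1: [0, 12, 10, 24, 6, -28]
R3 ← R3 − (11/9)·R2: [0, 0, 7/9, 14/3, -7/3, -28/9]
R4 ← R4 + (4/3)·R2: [0, 0, -2/3, -4, 2, 8/3]
R4 ← R4 + (6/7)·R3: [0, 0, 0, 0, 0, 0]
3 nonzero rows, so rank(B) = 3.
B has 6 columns; by rank–nullity, nullity = 6 − 3 = 3.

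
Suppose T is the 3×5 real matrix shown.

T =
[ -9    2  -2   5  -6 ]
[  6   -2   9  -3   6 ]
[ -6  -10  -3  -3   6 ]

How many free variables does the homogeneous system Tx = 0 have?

2

Row reduce to echelon form.
R2 ← R2 + (2/3)·R1: [0, -2/3, 23/3, 1/3, 2]
R3 ← R3 − (2/3)·R1: [0, -34/3, -5/3, -19/3, 10]
R3 ← R3 − (17)·R2: [0, 0, -132, -12, -24]
3 nonzero rows, so rank(T) = 3.
T has 5 columns; by rank–nullity, nullity = 5 − 3 = 2.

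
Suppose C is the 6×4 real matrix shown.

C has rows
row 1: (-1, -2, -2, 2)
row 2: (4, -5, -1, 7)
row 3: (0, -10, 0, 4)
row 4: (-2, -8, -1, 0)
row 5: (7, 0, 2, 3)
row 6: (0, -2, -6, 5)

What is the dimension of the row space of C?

Row reduce to echelon form.
R2 ← R2 + (4)·R1: [0, -13, -9, 15]
R4 ← R4 − (2)·R1: [0, -4, 3, -4]
R5 ← R5 + (7)·R1: [0, -14, -12, 17]
R3 ← R3 − (10/13)·R2: [0, 0, 90/13, -98/13]
R4 ← R4 − (4/13)·R2: [0, 0, 75/13, -112/13]
R5 ← R5 − (14/13)·R2: [0, 0, -30/13, 11/13]
R6 ← R6 − (2/13)·R2: [0, 0, -60/13, 35/13]
R4 ← R4 − (5/6)·R3: [0, 0, 0, -7/3]
R5 ← R5 + (1/3)·R3: [0, 0, 0, -5/3]
R6 ← R6 + (2/3)·R3: [0, 0, 0, -7/3]
R5 ← R5 − (5/7)·R4: [0, 0, 0, 0]
R6 ← R6 − R4: [0, 0, 0, 0]
Echelon form has 4 nonzero rows, so rank(C) = 4.
The row space has dimension equal to the rank: 4.

4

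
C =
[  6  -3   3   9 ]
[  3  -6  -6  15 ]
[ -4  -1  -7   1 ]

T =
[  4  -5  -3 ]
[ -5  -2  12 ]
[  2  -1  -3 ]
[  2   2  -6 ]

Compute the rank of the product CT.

2

First compute CT:
[[ 63,  -9, -117],
 [ 60,  33, -153],
 [-23,  31,  15]]
Now row reduce the product.
R2 ← R2 − (20/21)·R1: [0, 291/7, -291/7]
R3 ← R3 + (23/63)·R1: [0, 194/7, -194/7]
R3 ← R3 − (2/3)·R2: [0, 0, 0]
2 nonzero rows, so rank(CT) = 2.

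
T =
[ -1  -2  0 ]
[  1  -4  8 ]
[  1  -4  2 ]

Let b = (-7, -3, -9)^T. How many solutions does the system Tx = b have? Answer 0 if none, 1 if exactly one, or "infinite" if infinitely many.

1

Row reduce the augmented matrix [T | b].
R2 ← R2 + R1: [0, -6, 8, -10]
R3 ← R3 + R1: [0, -6, 2, -16]
R3 ← R3 − R2: [0, 0, -6, -6]
The echelon form has 3 nonzero rows, and every pivot lies in the first 3 columns, so rank(T) = rank([T|b]) = 3.
The system is consistent.
rank = 3 = number of unknowns, so the solution is unique.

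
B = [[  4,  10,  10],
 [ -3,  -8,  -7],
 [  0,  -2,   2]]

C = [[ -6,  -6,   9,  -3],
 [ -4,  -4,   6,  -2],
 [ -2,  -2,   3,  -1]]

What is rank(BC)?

1

First compute BC:
[[-84, -84, 126, -42],
 [ 64,  64, -96,  32],
 [  4,   4,  -6,   2]]
Now row reduce the product.
R2 ← R2 + (16/21)·R1: [0, 0, 0, 0]
R3 ← R3 + (1/21)·R1: [0, 0, 0, 0]
1 nonzero row, so rank(BC) = 1.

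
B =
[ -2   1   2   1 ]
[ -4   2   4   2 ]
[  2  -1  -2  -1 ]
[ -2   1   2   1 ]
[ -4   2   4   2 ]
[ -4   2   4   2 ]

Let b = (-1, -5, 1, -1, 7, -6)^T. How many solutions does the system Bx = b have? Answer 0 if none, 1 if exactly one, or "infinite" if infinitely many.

0

Row reduce the augmented matrix [B | b].
R2 ← R2 − (2)·R1: [0, 0, 0, 0, -3]
R3 ← R3 + R1: [0, 0, 0, 0, 0]
R4 ← R4 − R1: [0, 0, 0, 0, 0]
R5 ← R5 − (2)·R1: [0, 0, 0, 0, 9]
R6 ← R6 − (2)·R1: [0, 0, 0, 0, -4]
R5 ← R5 + (3)·R2: [0, 0, 0, 0, 0]
R6 ← R6 − (4/3)·R2: [0, 0, 0, 0, 0]
The echelon form has 2 nonzero rows; the last pivot sits in the augmented column, so rank(B) = 1 but rank([B|b]) = 2.
Since the ranks differ, the system is inconsistent.
It has no solutions.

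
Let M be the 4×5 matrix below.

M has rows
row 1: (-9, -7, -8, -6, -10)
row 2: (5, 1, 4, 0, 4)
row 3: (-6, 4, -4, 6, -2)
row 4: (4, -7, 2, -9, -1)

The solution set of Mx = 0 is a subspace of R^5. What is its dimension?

Row reduce to echelon form.
R2 ← R2 + (5/9)·R1: [0, -26/9, -4/9, -10/3, -14/9]
R3 ← R3 − (2/3)·R1: [0, 26/3, 4/3, 10, 14/3]
R4 ← R4 + (4/9)·R1: [0, -91/9, -14/9, -35/3, -49/9]
R3 ← R3 + (3)·R2: [0, 0, 0, 0, 0]
R4 ← R4 − (7/2)·R2: [0, 0, 0, 0, 0]
2 nonzero rows, so rank(M) = 2.
M has 5 columns; by rank–nullity, nullity = 5 − 2 = 3.

3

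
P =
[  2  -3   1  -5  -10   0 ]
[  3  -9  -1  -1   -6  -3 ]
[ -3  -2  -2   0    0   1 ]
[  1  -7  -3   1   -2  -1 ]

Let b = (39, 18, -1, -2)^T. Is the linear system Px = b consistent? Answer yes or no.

Row reduce the augmented matrix [P | b].
R2 ← R2 − (3/2)·R1: [0, -9/2, -5/2, 13/2, 9, -3, -81/2]
R3 ← R3 + (3/2)·R1: [0, -13/2, -1/2, -15/2, -15, 1, 115/2]
R4 ← R4 − (1/2)·R1: [0, -11/2, -7/2, 7/2, 3, -1, -43/2]
R3 ← R3 − (13/9)·R2: [0, 0, 28/9, -152/9, -28, 16/3, 116]
R4 ← R4 − (11/9)·R2: [0, 0, -4/9, -40/9, -8, 8/3, 28]
R4 ← R4 + (1/7)·R3: [0, 0, 0, -48/7, -12, 24/7, 312/7]
The echelon form has 4 nonzero rows, and every pivot lies in the first 6 columns, so rank(P) = rank([P|b]) = 4.
The system is consistent.

yes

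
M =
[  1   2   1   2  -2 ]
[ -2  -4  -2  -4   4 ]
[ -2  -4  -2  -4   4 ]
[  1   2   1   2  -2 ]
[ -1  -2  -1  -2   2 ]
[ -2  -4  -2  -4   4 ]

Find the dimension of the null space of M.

4

Row reduce to echelon form.
R2 ← R2 + (2)·R1: [0, 0, 0, 0, 0]
R3 ← R3 + (2)·R1: [0, 0, 0, 0, 0]
R4 ← R4 − R1: [0, 0, 0, 0, 0]
R5 ← R5 + R1: [0, 0, 0, 0, 0]
R6 ← R6 + (2)·R1: [0, 0, 0, 0, 0]
1 nonzero row, so rank(M) = 1.
M has 5 columns; by rank–nullity, nullity = 5 − 1 = 4.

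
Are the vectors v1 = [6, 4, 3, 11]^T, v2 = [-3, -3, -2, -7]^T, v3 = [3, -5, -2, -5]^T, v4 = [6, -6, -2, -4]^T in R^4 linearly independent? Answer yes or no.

no

Form the matrix with these vectors as rows and row reduce.
R2 ← R2 + (1/2)·R1: [0, -1, -1/2, -3/2]
R3 ← R3 − (1/2)·R1: [0, -7, -7/2, -21/2]
R4 ← R4 − R1: [0, -10, -5, -15]
R3 ← R3 − (7)·R2: [0, 0, 0, 0]
R4 ← R4 − (10)·R2: [0, 0, 0, 0]
2 nonzero rows, so the 4 vectors span a space of dimension 2.
Since 2 < 4, the vectors are linearly dependent.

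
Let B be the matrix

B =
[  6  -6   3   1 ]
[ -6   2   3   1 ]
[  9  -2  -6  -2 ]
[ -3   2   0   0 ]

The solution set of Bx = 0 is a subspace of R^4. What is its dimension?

Row reduce to echelon form.
R2 ← R2 + R1: [0, -4, 6, 2]
R3 ← R3 − (3/2)·R1: [0, 7, -21/2, -7/2]
R4 ← R4 + (1/2)·R1: [0, -1, 3/2, 1/2]
R3 ← R3 + (7/4)·R2: [0, 0, 0, 0]
R4 ← R4 − (1/4)·R2: [0, 0, 0, 0]
2 nonzero rows, so rank(B) = 2.
B has 4 columns; by rank–nullity, nullity = 4 − 2 = 2.

2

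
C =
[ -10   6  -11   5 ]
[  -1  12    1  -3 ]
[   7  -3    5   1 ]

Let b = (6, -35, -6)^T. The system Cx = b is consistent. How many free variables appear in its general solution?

1

Row reduce the augmented matrix [C | b].
R2 ← R2 − (1/10)·R1: [0, 57/5, 21/10, -7/2, -178/5]
R3 ← R3 + (7/10)·R1: [0, 6/5, -27/10, 9/2, -9/5]
R3 ← R3 − (2/19)·R2: [0, 0, -111/38, 185/38, 37/19]
The echelon form has 3 nonzero rows, and every pivot lies in the first 4 columns, so rank(C) = rank([C|b]) = 3.
The system is consistent.
Free variables = (unknowns) − (rank) = 4 − 3 = 1.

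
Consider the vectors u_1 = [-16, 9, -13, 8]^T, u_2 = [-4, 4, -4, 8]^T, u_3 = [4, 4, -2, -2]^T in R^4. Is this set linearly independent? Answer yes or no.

yes

Form the matrix with these vectors as rows and row reduce.
R2 ← R2 − (1/4)·R1: [0, 7/4, -3/4, 6]
R3 ← R3 + (1/4)·R1: [0, 25/4, -21/4, 0]
R3 ← R3 − (25/7)·R2: [0, 0, -18/7, -150/7]
3 nonzero rows, so the 3 vectors span a space of dimension 3.
Since 3 = 3, the vectors are linearly independent.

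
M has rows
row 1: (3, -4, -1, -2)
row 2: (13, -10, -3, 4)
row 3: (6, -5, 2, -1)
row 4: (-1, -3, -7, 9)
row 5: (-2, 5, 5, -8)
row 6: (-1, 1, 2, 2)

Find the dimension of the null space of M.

0

Row reduce to echelon form.
R2 ← R2 − (13/3)·R1: [0, 22/3, 4/3, 38/3]
R3 ← R3 − (2)·R1: [0, 3, 4, 3]
R4 ← R4 + (1/3)·R1: [0, -13/3, -22/3, 25/3]
R5 ← R5 + (2/3)·R1: [0, 7/3, 13/3, -28/3]
R6 ← R6 + (1/3)·R1: [0, -1/3, 5/3, 4/3]
R3 ← R3 − (9/22)·R2: [0, 0, 38/11, -24/11]
R4 ← R4 + (13/22)·R2: [0, 0, -72/11, 174/11]
R5 ← R5 − (7/22)·R2: [0, 0, 43/11, -147/11]
R6 ← R6 + (1/22)·R2: [0, 0, 19/11, 21/11]
R4 ← R4 + (36/19)·R3: [0, 0, 0, 222/19]
R5 ← R5 − (43/38)·R3: [0, 0, 0, -207/19]
R6 ← R6 − (1/2)·R3: [0, 0, 0, 3]
R5 ← R5 + (69/74)·R4: [0, 0, 0, 0]
R6 ← R6 − (19/74)·R4: [0, 0, 0, 0]
4 nonzero rows, so rank(M) = 4.
M has 4 columns; by rank–nullity, nullity = 4 − 4 = 0.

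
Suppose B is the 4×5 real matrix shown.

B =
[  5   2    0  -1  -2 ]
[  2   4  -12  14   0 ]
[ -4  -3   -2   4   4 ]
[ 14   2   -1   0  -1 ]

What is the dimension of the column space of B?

Row reduce to echelon form.
R2 ← R2 − (2/5)·R1: [0, 16/5, -12, 72/5, 4/5]
R3 ← R3 + (4/5)·R1: [0, -7/5, -2, 16/5, 12/5]
R4 ← R4 − (14/5)·R1: [0, -18/5, -1, 14/5, 23/5]
R3 ← R3 + (7/16)·R2: [0, 0, -29/4, 19/2, 11/4]
R4 ← R4 + (9/8)·R2: [0, 0, -29/2, 19, 11/2]
R4 ← R4 − (2)·R3: [0, 0, 0, 0, 0]
Echelon form has 3 nonzero rows, so rank(B) = 3.
The column space has dimension equal to the rank: 3.

3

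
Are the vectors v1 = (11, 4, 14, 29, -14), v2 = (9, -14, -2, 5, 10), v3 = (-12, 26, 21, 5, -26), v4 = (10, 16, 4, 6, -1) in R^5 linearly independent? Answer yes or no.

yes

Form the matrix with these vectors as rows and row reduce.
R2 ← R2 − (9/11)·R1: [0, -190/11, -148/11, -206/11, 236/11]
R3 ← R3 + (12/11)·R1: [0, 334/11, 399/11, 403/11, -454/11]
R4 ← R4 − (10/11)·R1: [0, 136/11, -96/11, -224/11, 129/11]
R3 ← R3 + (167/95)·R2: [0, 0, 1199/95, 353/95, -338/95]
R4 ← R4 + (68/95)·R2: [0, 0, -1744/95, -3208/95, 2573/95]
R4 ← R4 + (16/11)·R3: [0, 0, 0, -312/11, 241/11]
4 nonzero rows, so the 4 vectors span a space of dimension 4.
Since 4 = 4, the vectors are linearly independent.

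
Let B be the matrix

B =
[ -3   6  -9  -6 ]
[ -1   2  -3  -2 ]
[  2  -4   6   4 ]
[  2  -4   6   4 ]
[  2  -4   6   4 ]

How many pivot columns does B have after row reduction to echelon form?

Row reduce to echelon form.
R2 ← R2 − (1/3)·R1: [0, 0, 0, 0]
R3 ← R3 + (2/3)·R1: [0, 0, 0, 0]
R4 ← R4 + (2/3)·R1: [0, 0, 0, 0]
R5 ← R5 + (2/3)·R1: [0, 0, 0, 0]
Echelon form has 1 nonzero row, so rank(B) = 1.
Each nonzero row contributes one pivot column: 1 pivot columns.

1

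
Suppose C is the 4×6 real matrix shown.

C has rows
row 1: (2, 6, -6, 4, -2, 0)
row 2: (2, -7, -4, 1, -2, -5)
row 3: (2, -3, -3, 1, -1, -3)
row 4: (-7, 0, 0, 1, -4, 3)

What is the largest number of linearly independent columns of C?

3

Row reduce to echelon form.
R2 ← R2 − R1: [0, -13, 2, -3, 0, -5]
R3 ← R3 − R1: [0, -9, 3, -3, 1, -3]
R4 ← R4 + (7/2)·R1: [0, 21, -21, 15, -11, 3]
R3 ← R3 − (9/13)·R2: [0, 0, 21/13, -12/13, 1, 6/13]
R4 ← R4 + (21/13)·R2: [0, 0, -231/13, 132/13, -11, -66/13]
R4 ← R4 + (11)·R3: [0, 0, 0, 0, 0, 0]
Echelon form has 3 nonzero rows, so rank(C) = 3.
The rank gives the maximum number of linearly independent columns: 3.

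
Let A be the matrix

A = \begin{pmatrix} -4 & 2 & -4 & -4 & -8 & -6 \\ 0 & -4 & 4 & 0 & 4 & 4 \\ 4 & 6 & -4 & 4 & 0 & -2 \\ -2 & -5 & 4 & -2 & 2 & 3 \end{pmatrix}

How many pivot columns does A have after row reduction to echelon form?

2

Row reduce to echelon form.
R3 ← R3 + R1: [0, 8, -8, 0, -8, -8]
R4 ← R4 − (1/2)·R1: [0, -6, 6, 0, 6, 6]
R3 ← R3 + (2)·R2: [0, 0, 0, 0, 0, 0]
R4 ← R4 − (3/2)·R2: [0, 0, 0, 0, 0, 0]
Echelon form has 2 nonzero rows, so rank(A) = 2.
Each nonzero row contributes one pivot column: 2 pivot columns.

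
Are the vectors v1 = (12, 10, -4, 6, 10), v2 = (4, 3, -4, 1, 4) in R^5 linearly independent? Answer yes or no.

yes

Form the matrix with these vectors as rows and row reduce.
R2 ← R2 − (1/3)·R1: [0, -1/3, -8/3, -1, 2/3]
2 nonzero rows, so the 2 vectors span a space of dimension 2.
Since 2 = 2, the vectors are linearly independent.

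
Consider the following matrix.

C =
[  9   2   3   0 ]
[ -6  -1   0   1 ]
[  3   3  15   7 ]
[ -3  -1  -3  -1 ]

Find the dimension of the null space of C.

2

Row reduce to echelon form.
R2 ← R2 + (2/3)·R1: [0, 1/3, 2, 1]
R3 ← R3 − (1/3)·R1: [0, 7/3, 14, 7]
R4 ← R4 + (1/3)·R1: [0, -1/3, -2, -1]
R3 ← R3 − (7)·R2: [0, 0, 0, 0]
R4 ← R4 + R2: [0, 0, 0, 0]
2 nonzero rows, so rank(C) = 2.
C has 4 columns; by rank–nullity, nullity = 4 − 2 = 2.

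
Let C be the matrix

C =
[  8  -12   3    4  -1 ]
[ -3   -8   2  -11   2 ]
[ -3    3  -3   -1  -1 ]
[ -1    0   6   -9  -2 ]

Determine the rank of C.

4

Row reduce to echelon form.
R2 ← R2 + (3/8)·R1: [0, -25/2, 25/8, -19/2, 13/8]
R3 ← R3 + (3/8)·R1: [0, -3/2, -15/8, 1/2, -11/8]
R4 ← R4 + (1/8)·R1: [0, -3/2, 51/8, -17/2, -17/8]
R3 ← R3 − (3/25)·R2: [0, 0, -9/4, 41/25, -157/100]
R4 ← R4 − (3/25)·R2: [0, 0, 6, -184/25, -58/25]
R4 ← R4 + (8/3)·R3: [0, 0, 0, -224/75, -488/75]
Echelon form has 4 nonzero rows, so rank(C) = 4.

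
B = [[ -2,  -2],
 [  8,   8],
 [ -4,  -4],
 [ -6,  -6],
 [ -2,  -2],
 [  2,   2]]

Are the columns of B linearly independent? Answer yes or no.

no

Row reduce B to echelon form.
R2 ← R2 + (4)·R1: [0, 0]
R3 ← R3 − (2)·R1: [0, 0]
R4 ← R4 − (3)·R1: [0, 0]
R5 ← R5 − R1: [0, 0]
R6 ← R6 + R1: [0, 0]
1 pivot among 2 columns.
Only 1 < 2 pivot columns, so the columns are linearly dependent.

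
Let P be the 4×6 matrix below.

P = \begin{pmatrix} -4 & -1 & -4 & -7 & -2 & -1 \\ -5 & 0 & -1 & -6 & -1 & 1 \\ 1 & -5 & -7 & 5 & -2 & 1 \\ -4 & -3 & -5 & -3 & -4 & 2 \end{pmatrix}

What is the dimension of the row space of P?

Row reduce to echelon form.
R2 ← R2 − (5/4)·R1: [0, 5/4, 4, 11/4, 3/2, 9/4]
R3 ← R3 + (1/4)·R1: [0, -21/4, -8, 13/4, -5/2, 3/4]
R4 ← R4 − R1: [0, -2, -1, 4, -2, 3]
R3 ← R3 + (21/5)·R2: [0, 0, 44/5, 74/5, 19/5, 51/5]
R4 ← R4 + (8/5)·R2: [0, 0, 27/5, 42/5, 2/5, 33/5]
R4 ← R4 − (27/44)·R3: [0, 0, 0, -15/22, -85/44, 15/44]
Echelon form has 4 nonzero rows, so rank(P) = 4.
The row space has dimension equal to the rank: 4.

4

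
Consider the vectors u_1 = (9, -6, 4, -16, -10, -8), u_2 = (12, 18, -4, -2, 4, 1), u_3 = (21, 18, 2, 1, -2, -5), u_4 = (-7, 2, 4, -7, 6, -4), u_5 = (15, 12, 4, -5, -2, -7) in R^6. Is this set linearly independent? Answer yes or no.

Form the matrix with these vectors as rows and row reduce.
R2 ← R2 − (4/3)·R1: [0, 26, -28/3, 58/3, 52/3, 35/3]
R3 ← R3 − (7/3)·R1: [0, 32, -22/3, 115/3, 64/3, 41/3]
R4 ← R4 + (7/9)·R1: [0, -8/3, 64/9, -175/9, -16/9, -92/9]
R5 ← R5 − (5/3)·R1: [0, 22, -8/3, 65/3, 44/3, 19/3]
R3 ← R3 − (16/13)·R2: [0, 0, 54/13, 189/13, 0, -9/13]
R4 ← R4 + (4/39)·R2: [0, 0, 80/13, -227/13, 0, -352/39]
R5 ← R5 − (11/13)·R2: [0, 0, 68/13, 69/13, 0, -46/13]
R4 ← R4 − (40/27)·R3: [0, 0, 0, -39, 0, -8]
R5 ← R5 − (34/27)·R3: [0, 0, 0, -13, 0, -8/3]
R5 ← R5 − (1/3)·R4: [0, 0, 0, 0, 0, 0]
4 nonzero rows, so the 5 vectors span a space of dimension 4.
Since 4 < 5, the vectors are linearly dependent.

no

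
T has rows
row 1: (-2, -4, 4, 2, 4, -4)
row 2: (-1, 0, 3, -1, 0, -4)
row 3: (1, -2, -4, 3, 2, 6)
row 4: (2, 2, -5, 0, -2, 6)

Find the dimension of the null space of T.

Row reduce to echelon form.
R2 ← R2 − (1/2)·R1: [0, 2, 1, -2, -2, -2]
R3 ← R3 + (1/2)·R1: [0, -4, -2, 4, 4, 4]
R4 ← R4 + R1: [0, -2, -1, 2, 2, 2]
R3 ← R3 + (2)·R2: [0, 0, 0, 0, 0, 0]
R4 ← R4 + R2: [0, 0, 0, 0, 0, 0]
2 nonzero rows, so rank(T) = 2.
T has 6 columns; by rank–nullity, nullity = 6 − 2 = 4.

4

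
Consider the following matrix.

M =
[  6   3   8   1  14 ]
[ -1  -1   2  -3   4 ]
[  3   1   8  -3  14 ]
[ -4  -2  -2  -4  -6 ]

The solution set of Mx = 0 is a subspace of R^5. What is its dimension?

2

Row reduce to echelon form.
R2 ← R2 + (1/6)·R1: [0, -1/2, 10/3, -17/6, 19/3]
R3 ← R3 − (1/2)·R1: [0, -1/2, 4, -7/2, 7]
R4 ← R4 + (2/3)·R1: [0, 0, 10/3, -10/3, 10/3]
R3 ← R3 − R2: [0, 0, 2/3, -2/3, 2/3]
R4 ← R4 − (5)·R3: [0, 0, 0, 0, 0]
3 nonzero rows, so rank(M) = 3.
M has 5 columns; by rank–nullity, nullity = 5 − 3 = 2.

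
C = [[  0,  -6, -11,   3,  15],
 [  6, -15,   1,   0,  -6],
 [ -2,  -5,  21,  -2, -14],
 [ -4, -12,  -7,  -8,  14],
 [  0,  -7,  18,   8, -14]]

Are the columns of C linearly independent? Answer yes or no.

yes

Row reduce C to echelon form.
Swap R1 ↔ R2
R3 ← R3 + (1/3)·R1: [0, -10, 64/3, -2, -16]
R4 ← R4 + (2/3)·R1: [0, -22, -19/3, -8, 10]
R3 ← R3 − (5/3)·R2: [0, 0, 119/3, -7, -41]
R4 ← R4 − (11/3)·R2: [0, 0, 34, -19, -45]
R5 ← R5 − (7/6)·R2: [0, 0, 185/6, 9/2, -63/2]
R4 ← R4 − (6/7)·R3: [0, 0, 0, -13, -69/7]
R5 ← R5 − (185/238)·R3: [0, 0, 0, 169/17, 44/119]
R5 ← R5 + (13/17)·R4: [0, 0, 0, 0, -853/119]
5 pivots among 5 columns.
Every column is a pivot column, so the columns are linearly independent.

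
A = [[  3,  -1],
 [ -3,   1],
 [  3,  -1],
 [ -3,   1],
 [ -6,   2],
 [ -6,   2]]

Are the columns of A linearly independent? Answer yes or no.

Row reduce A to echelon form.
R2 ← R2 + R1: [0, 0]
R3 ← R3 − R1: [0, 0]
R4 ← R4 + R1: [0, 0]
R5 ← R5 + (2)·R1: [0, 0]
R6 ← R6 + (2)·R1: [0, 0]
1 pivot among 2 columns.
Only 1 < 2 pivot columns, so the columns are linearly dependent.

no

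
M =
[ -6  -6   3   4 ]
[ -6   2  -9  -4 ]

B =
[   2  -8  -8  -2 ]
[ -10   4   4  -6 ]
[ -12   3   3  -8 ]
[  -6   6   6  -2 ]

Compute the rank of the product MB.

2

First compute MB:
[[-12,  57,  57,  16],
 [100,   5,   5,  80]]
Now row reduce the product.
R2 ← R2 + (25/3)·R1: [0, 480, 480, 640/3]
2 nonzero rows, so rank(MB) = 2.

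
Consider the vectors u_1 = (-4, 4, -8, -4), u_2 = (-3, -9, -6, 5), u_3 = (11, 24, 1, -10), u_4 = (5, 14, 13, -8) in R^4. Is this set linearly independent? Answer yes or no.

Form the matrix with these vectors as rows and row reduce.
R2 ← R2 − (3/4)·R1: [0, -12, 0, 8]
R3 ← R3 + (11/4)·R1: [0, 35, -21, -21]
R4 ← R4 + (5/4)·R1: [0, 19, 3, -13]
R3 ← R3 + (35/12)·R2: [0, 0, -21, 7/3]
R4 ← R4 + (19/12)·R2: [0, 0, 3, -1/3]
R4 ← R4 + (1/7)·R3: [0, 0, 0, 0]
3 nonzero rows, so the 4 vectors span a space of dimension 3.
Since 3 < 4, the vectors are linearly dependent.

no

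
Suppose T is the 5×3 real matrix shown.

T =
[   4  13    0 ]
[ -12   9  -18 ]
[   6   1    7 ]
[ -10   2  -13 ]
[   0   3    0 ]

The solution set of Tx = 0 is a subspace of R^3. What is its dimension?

0

Row reduce to echelon form.
R2 ← R2 + (3)·R1: [0, 48, -18]
R3 ← R3 − (3/2)·R1: [0, -37/2, 7]
R4 ← R4 + (5/2)·R1: [0, 69/2, -13]
R3 ← R3 + (37/96)·R2: [0, 0, 1/16]
R4 ← R4 − (23/32)·R2: [0, 0, -1/16]
R5 ← R5 − (1/16)·R2: [0, 0, 9/8]
R4 ← R4 + R3: [0, 0, 0]
R5 ← R5 − (18)·R3: [0, 0, 0]
3 nonzero rows, so rank(T) = 3.
T has 3 columns; by rank–nullity, nullity = 3 − 3 = 0.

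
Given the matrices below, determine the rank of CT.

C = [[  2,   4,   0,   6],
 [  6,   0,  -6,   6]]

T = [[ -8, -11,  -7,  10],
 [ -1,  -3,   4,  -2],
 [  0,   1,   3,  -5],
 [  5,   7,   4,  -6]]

First compute CT:
[[ 10,   8,  26, -24],
 [-18, -30, -36,  54]]
Now row reduce the product.
R2 ← R2 + (9/5)·R1: [0, -78/5, 54/5, 54/5]
2 nonzero rows, so rank(CT) = 2.

2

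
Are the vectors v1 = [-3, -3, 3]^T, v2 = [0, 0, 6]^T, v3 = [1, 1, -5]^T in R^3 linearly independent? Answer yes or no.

Form the matrix with these vectors as rows and row reduce.
R3 ← R3 + (1/3)·R1: [0, 0, -4]
R3 ← R3 + (2/3)·R2: [0, 0, 0]
2 nonzero rows, so the 3 vectors span a space of dimension 2.
Since 2 < 3, the vectors are linearly dependent.

no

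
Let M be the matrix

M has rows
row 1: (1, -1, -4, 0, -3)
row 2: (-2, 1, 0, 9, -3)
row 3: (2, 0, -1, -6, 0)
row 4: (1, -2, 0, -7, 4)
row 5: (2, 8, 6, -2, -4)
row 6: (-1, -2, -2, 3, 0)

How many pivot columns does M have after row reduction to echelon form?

Row reduce to echelon form.
R2 ← R2 + (2)·R1: [0, -1, -8, 9, -9]
R3 ← R3 − (2)·R1: [0, 2, 7, -6, 6]
R4 ← R4 − R1: [0, -1, 4, -7, 7]
R5 ← R5 − (2)·R1: [0, 10, 14, -2, 2]
R6 ← R6 + R1: [0, -3, -6, 3, -3]
R3 ← R3 + (2)·R2: [0, 0, -9, 12, -12]
R4 ← R4 − R2: [0, 0, 12, -16, 16]
R5 ← R5 + (10)·R2: [0, 0, -66, 88, -88]
R6 ← R6 − (3)·R2: [0, 0, 18, -24, 24]
R4 ← R4 + (4/3)·R3: [0, 0, 0, 0, 0]
R5 ← R5 − (22/3)·R3: [0, 0, 0, 0, 0]
R6 ← R6 + (2)·R3: [0, 0, 0, 0, 0]
Echelon form has 3 nonzero rows, so rank(M) = 3.
Each nonzero row contributes one pivot column: 3 pivot columns.

3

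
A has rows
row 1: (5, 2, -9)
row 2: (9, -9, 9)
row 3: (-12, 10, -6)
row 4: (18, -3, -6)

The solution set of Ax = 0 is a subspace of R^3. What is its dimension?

0

Row reduce to echelon form.
R2 ← R2 − (9/5)·R1: [0, -63/5, 126/5]
R3 ← R3 + (12/5)·R1: [0, 74/5, -138/5]
R4 ← R4 − (18/5)·R1: [0, -51/5, 132/5]
R3 ← R3 + (74/63)·R2: [0, 0, 2]
R4 ← R4 − (17/21)·R2: [0, 0, 6]
R4 ← R4 − (3)·R3: [0, 0, 0]
3 nonzero rows, so rank(A) = 3.
A has 3 columns; by rank–nullity, nullity = 3 − 3 = 0.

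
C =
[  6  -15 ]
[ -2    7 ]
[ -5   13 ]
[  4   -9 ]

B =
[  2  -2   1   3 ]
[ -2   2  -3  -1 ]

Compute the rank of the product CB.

2

First compute CB:
[[ 42, -42,  51,  33],
 [-18,  18, -23, -13],
 [-36,  36, -44, -28],
 [ 26, -26,  31,  21]]
Now row reduce the product.
R2 ← R2 + (3/7)·R1: [0, 0, -8/7, 8/7]
R3 ← R3 + (6/7)·R1: [0, 0, -2/7, 2/7]
R4 ← R4 − (13/21)·R1: [0, 0, -4/7, 4/7]
R3 ← R3 − (1/4)·R2: [0, 0, 0, 0]
R4 ← R4 − (1/2)·R2: [0, 0, 0, 0]
2 nonzero rows, so rank(CB) = 2.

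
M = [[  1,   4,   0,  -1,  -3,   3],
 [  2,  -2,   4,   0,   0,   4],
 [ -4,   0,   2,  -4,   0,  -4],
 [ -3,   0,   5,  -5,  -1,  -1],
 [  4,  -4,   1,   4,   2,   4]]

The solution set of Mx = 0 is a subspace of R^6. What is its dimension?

3

Row reduce to echelon form.
R2 ← R2 − (2)·R1: [0, -10, 4, 2, 6, -2]
R3 ← R3 + (4)·R1: [0, 16, 2, -8, -12, 8]
R4 ← R4 + (3)·R1: [0, 12, 5, -8, -10, 8]
R5 ← R5 − (4)·R1: [0, -20, 1, 8, 14, -8]
R3 ← R3 + (8/5)·R2: [0, 0, 42/5, -24/5, -12/5, 24/5]
R4 ← R4 + (6/5)·R2: [0, 0, 49/5, -28/5, -14/5, 28/5]
R5 ← R5 − (2)·R2: [0, 0, -7, 4, 2, -4]
R4 ← R4 − (7/6)·R3: [0, 0, 0, 0, 0, 0]
R5 ← R5 + (5/6)·R3: [0, 0, 0, 0, 0, 0]
3 nonzero rows, so rank(M) = 3.
M has 6 columns; by rank–nullity, nullity = 6 − 3 = 3.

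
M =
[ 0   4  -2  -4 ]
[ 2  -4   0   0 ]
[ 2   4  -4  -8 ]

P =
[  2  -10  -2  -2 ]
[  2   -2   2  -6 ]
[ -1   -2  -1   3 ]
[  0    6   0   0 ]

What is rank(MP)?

First compute MP:
[[ 10, -28,  10, -30],
 [ -4, -12, -12,  20],
 [ 16, -68,   8, -40]]
Now row reduce the product.
R2 ← R2 + (2/5)·R1: [0, -116/5, -8, 8]
R3 ← R3 − (8/5)·R1: [0, -116/5, -8, 8]
R3 ← R3 − R2: [0, 0, 0, 0]
2 nonzero rows, so rank(MP) = 2.

2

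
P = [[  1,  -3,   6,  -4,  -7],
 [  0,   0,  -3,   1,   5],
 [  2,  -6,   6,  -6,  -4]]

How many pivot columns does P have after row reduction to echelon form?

2

Row reduce to echelon form.
R3 ← R3 − (2)·R1: [0, 0, -6, 2, 10]
R3 ← R3 − (2)·R2: [0, 0, 0, 0, 0]
Echelon form has 2 nonzero rows, so rank(P) = 2.
Each nonzero row contributes one pivot column: 2 pivot columns.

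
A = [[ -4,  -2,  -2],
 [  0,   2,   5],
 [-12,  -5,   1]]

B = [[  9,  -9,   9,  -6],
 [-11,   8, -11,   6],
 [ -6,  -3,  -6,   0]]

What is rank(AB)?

First compute AB:
[[ -2,  26,  -2,  12],
 [-52,   1, -52,  12],
 [-59,  65, -59,  42]]
Now row reduce the product.
R2 ← R2 − (26)·R1: [0, -675, 0, -300]
R3 ← R3 − (59/2)·R1: [0, -702, 0, -312]
R3 ← R3 − (26/25)·R2: [0, 0, 0, 0]
2 nonzero rows, so rank(AB) = 2.

2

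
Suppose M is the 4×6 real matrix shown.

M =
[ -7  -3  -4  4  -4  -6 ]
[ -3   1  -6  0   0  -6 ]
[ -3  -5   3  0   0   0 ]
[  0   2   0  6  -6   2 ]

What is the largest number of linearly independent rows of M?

Row reduce to echelon form.
R2 ← R2 − (3/7)·R1: [0, 16/7, -30/7, -12/7, 12/7, -24/7]
R3 ← R3 − (3/7)·R1: [0, -26/7, 33/7, -12/7, 12/7, 18/7]
R3 ← R3 + (13/8)·R2: [0, 0, -9/4, -9/2, 9/2, -3]
R4 ← R4 − (7/8)·R2: [0, 0, 15/4, 15/2, -15/2, 5]
R4 ← R4 + (5/3)·R3: [0, 0, 0, 0, 0, 0]
Echelon form has 3 nonzero rows, so rank(M) = 3.
The rank gives the maximum number of linearly independent rows: 3.

3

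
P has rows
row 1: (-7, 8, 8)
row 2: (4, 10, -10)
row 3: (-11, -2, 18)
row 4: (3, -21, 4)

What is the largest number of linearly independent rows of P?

Row reduce to echelon form.
R2 ← R2 + (4/7)·R1: [0, 102/7, -38/7]
R3 ← R3 − (11/7)·R1: [0, -102/7, 38/7]
R4 ← R4 + (3/7)·R1: [0, -123/7, 52/7]
R3 ← R3 + R2: [0, 0, 0]
R4 ← R4 + (41/34)·R2: [0, 0, 15/17]
Swap R3 ↔ R4
Echelon form has 3 nonzero rows, so rank(P) = 3.
The rank gives the maximum number of linearly independent rows: 3.

3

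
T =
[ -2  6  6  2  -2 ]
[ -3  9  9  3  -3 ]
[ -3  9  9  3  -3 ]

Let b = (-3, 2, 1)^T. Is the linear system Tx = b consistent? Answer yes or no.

no

Row reduce the augmented matrix [T | b].
R2 ← R2 − (3/2)·R1: [0, 0, 0, 0, 0, 13/2]
R3 ← R3 − (3/2)·R1: [0, 0, 0, 0, 0, 11/2]
R3 ← R3 − (11/13)·R2: [0, 0, 0, 0, 0, 0]
The echelon form has 2 nonzero rows; the last pivot sits in the augmented column, so rank(T) = 1 but rank([T|b]) = 2.
Since the ranks differ, the system is inconsistent.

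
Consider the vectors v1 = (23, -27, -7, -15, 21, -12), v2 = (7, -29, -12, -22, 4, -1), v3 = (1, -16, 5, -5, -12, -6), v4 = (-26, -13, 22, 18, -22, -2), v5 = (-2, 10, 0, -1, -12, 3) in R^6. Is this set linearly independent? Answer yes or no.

yes

Form the matrix with these vectors as rows and row reduce.
R2 ← R2 − (7/23)·R1: [0, -478/23, -227/23, -401/23, -55/23, 61/23]
R3 ← R3 − (1/23)·R1: [0, -341/23, 122/23, -100/23, -297/23, -126/23]
R4 ← R4 + (26/23)·R1: [0, -1001/23, 324/23, 24/23, 40/23, -358/23]
R5 ← R5 + (2/23)·R1: [0, 176/23, -14/23, -53/23, -234/23, 45/23]
R3 ← R3 − (341/478)·R2: [0, 0, 5901/478, 3867/478, -5357/478, -3523/478]
R4 ← R4 − (1001/478)·R2: [0, 0, 16613/478, 17951/478, 3225/478, -10095/478]
R5 ← R5 + (88/239)·R2: [0, 0, -1014/239, -2085/239, -2642/239, 701/239]
R4 ← R4 − (16613/5901)·R3: [0, 0, 0, 29070/1967, 225997/5901, -2182/5901]
R5 ← R5 + (676/1967)·R3: [0, 0, 0, -11691/1967, -29320/1967, 787/1967]
R5 ← R5 + (1299/3230)·R4: [0, 0, 0, 0, 1603/3230, 406/1615]
5 nonzero rows, so the 5 vectors span a space of dimension 5.
Since 5 = 5, the vectors are linearly independent.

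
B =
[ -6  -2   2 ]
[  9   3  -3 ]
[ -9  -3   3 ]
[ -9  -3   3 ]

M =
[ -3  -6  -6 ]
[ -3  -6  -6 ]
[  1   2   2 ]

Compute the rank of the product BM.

First compute BM:
[[ 26,  52,  52],
 [-39, -78, -78],
 [ 39,  78,  78],
 [ 39,  78,  78]]
Now row reduce the product.
R2 ← R2 + (3/2)·R1: [0, 0, 0]
R3 ← R3 − (3/2)·R1: [0, 0, 0]
R4 ← R4 − (3/2)·R1: [0, 0, 0]
1 nonzero row, so rank(BM) = 1.

1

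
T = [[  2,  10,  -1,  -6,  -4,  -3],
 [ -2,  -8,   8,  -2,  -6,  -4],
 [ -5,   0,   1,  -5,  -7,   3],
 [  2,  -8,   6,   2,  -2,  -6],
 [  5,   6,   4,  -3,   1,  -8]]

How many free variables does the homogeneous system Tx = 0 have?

2

Row reduce to echelon form.
R2 ← R2 + R1: [0, 2, 7, -8, -10, -7]
R3 ← R3 + (5/2)·R1: [0, 25, -3/2, -20, -17, -9/2]
R4 ← R4 − R1: [0, -18, 7, 8, 2, -3]
R5 ← R5 − (5/2)·R1: [0, -19, 13/2, 12, 11, -1/2]
R3 ← R3 − (25/2)·R2: [0, 0, -89, 80, 108, 83]
R4 ← R4 + (9)·R2: [0, 0, 70, -64, -88, -66]
R5 ← R5 + (19/2)·R2: [0, 0, 73, -64, -84, -67]
R4 ← R4 + (70/89)·R3: [0, 0, 0, -96/89, -272/89, -64/89]
R5 ← R5 + (73/89)·R3: [0, 0, 0, 144/89, 408/89, 96/89]
R5 ← R5 + (3/2)·R4: [0, 0, 0, 0, 0, 0]
4 nonzero rows, so rank(T) = 4.
T has 6 columns; by rank–nullity, nullity = 6 − 4 = 2.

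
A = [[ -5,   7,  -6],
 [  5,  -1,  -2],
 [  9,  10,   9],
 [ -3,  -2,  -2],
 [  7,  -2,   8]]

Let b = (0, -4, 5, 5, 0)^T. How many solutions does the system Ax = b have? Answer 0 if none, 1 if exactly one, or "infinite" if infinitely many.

Row reduce the augmented matrix [A | b].
R2 ← R2 + R1: [0, 6, -8, -4]
R3 ← R3 + (9/5)·R1: [0, 113/5, -9/5, 5]
R4 ← R4 − (3/5)·R1: [0, -31/5, 8/5, 5]
R5 ← R5 + (7/5)·R1: [0, 39/5, -2/5, 0]
R3 ← R3 − (113/30)·R2: [0, 0, 85/3, 301/15]
R4 ← R4 + (31/30)·R2: [0, 0, -20/3, 13/15]
R5 ← R5 − (13/10)·R2: [0, 0, 10, 26/5]
R4 ← R4 + (4/17)·R3: [0, 0, 0, 95/17]
R5 ← R5 − (6/17)·R3: [0, 0, 0, -32/17]
R5 ← R5 + (32/95)·R4: [0, 0, 0, 0]
The echelon form has 4 nonzero rows; the last pivot sits in the augmented column, so rank(A) = 3 but rank([A|b]) = 4.
Since the ranks differ, the system is inconsistent.
It has no solutions.

0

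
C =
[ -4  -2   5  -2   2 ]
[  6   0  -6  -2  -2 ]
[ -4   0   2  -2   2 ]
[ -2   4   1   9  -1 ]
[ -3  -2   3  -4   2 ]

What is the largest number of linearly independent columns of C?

3

Row reduce to echelon form.
R2 ← R2 + (3/2)·R1: [0, -3, 3/2, -5, 1]
R3 ← R3 − R1: [0, 2, -3, 0, 0]
R4 ← R4 − (1/2)·R1: [0, 5, -3/2, 10, -2]
R5 ← R5 − (3/4)·R1: [0, -1/2, -3/4, -5/2, 1/2]
R3 ← R3 + (2/3)·R2: [0, 0, -2, -10/3, 2/3]
R4 ← R4 + (5/3)·R2: [0, 0, 1, 5/3, -1/3]
R5 ← R5 − (1/6)·R2: [0, 0, -1, -5/3, 1/3]
R4 ← R4 + (1/2)·R3: [0, 0, 0, 0, 0]
R5 ← R5 − (1/2)·R3: [0, 0, 0, 0, 0]
Echelon form has 3 nonzero rows, so rank(C) = 3.
The rank gives the maximum number of linearly independent columns: 3.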